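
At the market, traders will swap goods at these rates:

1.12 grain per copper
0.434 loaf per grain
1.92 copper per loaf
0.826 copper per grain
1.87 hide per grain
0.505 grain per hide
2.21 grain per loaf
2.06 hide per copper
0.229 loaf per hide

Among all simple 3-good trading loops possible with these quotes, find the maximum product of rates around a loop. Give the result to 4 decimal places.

0.9464

hide→loaf→grain→hide: 0.229 × 2.21 × 1.87 = 0.94639
copper→grain→loaf→copper: 1.12 × 0.434 × 1.92 = 0.93327
hide→loaf→copper→hide: 0.229 × 1.92 × 2.06 = 0.90574
hide→grain→copper→hide: 0.505 × 0.826 × 2.06 = 0.85929
Maximum is hide→loaf→grain→hide at 0.9464; no arbitrage — every cycle loses value.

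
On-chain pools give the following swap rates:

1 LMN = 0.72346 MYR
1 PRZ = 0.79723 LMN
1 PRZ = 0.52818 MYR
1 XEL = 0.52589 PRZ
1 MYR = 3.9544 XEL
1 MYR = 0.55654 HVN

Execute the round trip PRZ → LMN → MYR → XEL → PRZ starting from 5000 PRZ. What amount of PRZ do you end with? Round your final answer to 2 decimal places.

5000 PRZ × 0.79723 = 3986.15 LMN
3986.15 LMN × 0.72346 = 2883.820079 MYR
2883.820079 MYR × 3.9544 = 11403.7781203976 XEL
11403.7781203976 XEL × 0.52589 = 5997.132875735893864 PRZ

5997.13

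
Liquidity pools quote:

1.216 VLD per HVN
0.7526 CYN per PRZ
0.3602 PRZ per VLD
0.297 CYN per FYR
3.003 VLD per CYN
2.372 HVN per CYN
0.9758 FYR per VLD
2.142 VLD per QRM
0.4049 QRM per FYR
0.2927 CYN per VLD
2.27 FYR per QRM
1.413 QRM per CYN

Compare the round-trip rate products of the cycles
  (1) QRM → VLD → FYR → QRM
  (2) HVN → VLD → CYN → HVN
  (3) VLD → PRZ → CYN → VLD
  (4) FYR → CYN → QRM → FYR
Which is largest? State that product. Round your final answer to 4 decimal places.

(1) 2.142 × 0.9758 × 0.4049 = 0.84631
(2) 1.216 × 0.2927 × 2.372 = 0.84425
(3) 0.3602 × 0.7526 × 3.003 = 0.81407
(4) 0.297 × 1.413 × 2.27 = 0.95263
Highest is cycle (4) at 0.9526 (≤1, no arbitrage).

0.9526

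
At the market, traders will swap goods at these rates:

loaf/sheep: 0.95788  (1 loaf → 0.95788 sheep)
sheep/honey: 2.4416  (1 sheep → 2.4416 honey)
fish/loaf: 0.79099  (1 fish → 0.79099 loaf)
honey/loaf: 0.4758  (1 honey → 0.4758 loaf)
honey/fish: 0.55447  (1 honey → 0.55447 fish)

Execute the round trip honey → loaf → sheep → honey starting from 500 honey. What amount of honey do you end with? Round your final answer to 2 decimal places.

500 honey × 0.4758 = 237.9 loaf
237.9 loaf × 0.95788 = 227.879652 sheep
227.879652 sheep × 2.4416 = 556.3909583232 honey

556.39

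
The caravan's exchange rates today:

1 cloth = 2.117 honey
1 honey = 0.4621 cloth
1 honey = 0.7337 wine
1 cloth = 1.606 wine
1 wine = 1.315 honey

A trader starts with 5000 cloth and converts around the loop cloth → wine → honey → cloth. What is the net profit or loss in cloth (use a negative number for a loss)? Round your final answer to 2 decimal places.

5000 cloth × 1.606 = 8030 wine
8030 wine × 1.315 = 10559.45 honey
10559.45 honey × 0.4621 = 4879.521845 cloth
Net change: 4879.521845 − 5000 = -120.478155 cloth

-120.48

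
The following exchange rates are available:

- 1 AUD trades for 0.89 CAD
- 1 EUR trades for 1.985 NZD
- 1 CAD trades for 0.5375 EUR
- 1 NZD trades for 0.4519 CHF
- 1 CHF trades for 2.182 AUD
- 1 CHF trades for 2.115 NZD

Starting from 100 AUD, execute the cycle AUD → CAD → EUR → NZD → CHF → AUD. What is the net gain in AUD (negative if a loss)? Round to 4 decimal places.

-6.3676

100 AUD × 0.89 = 89 CAD
89 CAD × 0.5375 = 47.8375 EUR
47.8375 EUR × 1.985 = 94.9574375 NZD
94.9574375 NZD × 0.4519 = 42.91126600625 CHF
42.91126600625 CHF × 2.182 = 93.6323824256375 AUD
Net change: 93.6323824256375 − 100 = -6.3676175743625 AUD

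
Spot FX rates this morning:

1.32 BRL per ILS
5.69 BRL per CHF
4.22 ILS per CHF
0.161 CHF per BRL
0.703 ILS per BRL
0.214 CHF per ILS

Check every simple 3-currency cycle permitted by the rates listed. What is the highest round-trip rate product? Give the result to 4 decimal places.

ILS→BRL→CHF→ILS: 1.32 × 0.161 × 4.22 = 0.89683
ILS→CHF→BRL→ILS: 0.214 × 5.69 × 0.703 = 0.85601
Maximum is ILS→BRL→CHF→ILS at 0.8968; no arbitrage — every cycle loses value.

0.8968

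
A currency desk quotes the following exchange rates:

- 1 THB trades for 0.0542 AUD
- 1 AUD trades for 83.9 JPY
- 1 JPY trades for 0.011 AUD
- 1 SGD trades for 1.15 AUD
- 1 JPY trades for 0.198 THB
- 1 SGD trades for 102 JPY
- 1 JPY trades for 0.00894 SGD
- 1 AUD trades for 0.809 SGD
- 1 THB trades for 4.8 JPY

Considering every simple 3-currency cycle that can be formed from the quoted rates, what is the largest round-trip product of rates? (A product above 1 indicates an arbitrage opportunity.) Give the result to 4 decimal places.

SGD→JPY→AUD→SGD: 102 × 0.011 × 0.809 = 0.90770
AUD→JPY→THB→AUD: 83.9 × 0.198 × 0.0542 = 0.90038
SGD→AUD→JPY→SGD: 1.15 × 83.9 × 0.00894 = 0.86258
Maximum is SGD→JPY→AUD→SGD at 0.9077; no arbitrage — every cycle loses value.

0.9077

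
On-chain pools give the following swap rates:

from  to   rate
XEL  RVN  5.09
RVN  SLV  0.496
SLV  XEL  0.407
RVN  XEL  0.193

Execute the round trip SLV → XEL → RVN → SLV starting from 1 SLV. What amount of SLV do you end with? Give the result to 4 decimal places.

1 SLV × 0.407 = 0.407 XEL
0.407 XEL × 5.09 = 2.07163 RVN
2.07163 RVN × 0.496 = 1.02752848 SLV

1.0275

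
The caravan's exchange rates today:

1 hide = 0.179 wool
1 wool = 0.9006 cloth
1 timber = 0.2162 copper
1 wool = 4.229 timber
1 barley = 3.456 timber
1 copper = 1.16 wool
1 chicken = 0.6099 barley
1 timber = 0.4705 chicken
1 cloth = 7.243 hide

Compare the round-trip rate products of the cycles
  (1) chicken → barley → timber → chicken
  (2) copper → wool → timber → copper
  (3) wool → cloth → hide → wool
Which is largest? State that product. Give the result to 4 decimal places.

1.1676

(1) 0.6099 × 3.456 × 0.4705 = 0.99173
(2) 1.16 × 4.229 × 0.2162 = 1.06060
(3) 0.9006 × 7.243 × 0.179 = 1.16763
Highest is cycle (3) at 1.1676 (>1, arbitrage).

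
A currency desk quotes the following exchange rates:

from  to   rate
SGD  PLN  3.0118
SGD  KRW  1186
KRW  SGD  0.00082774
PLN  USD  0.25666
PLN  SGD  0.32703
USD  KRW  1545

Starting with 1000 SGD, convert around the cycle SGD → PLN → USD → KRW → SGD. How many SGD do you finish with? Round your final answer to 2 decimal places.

1000 SGD × 3.0118 = 3011.8 PLN
3011.8 PLN × 0.25666 = 773.008588 USD
773.008588 USD × 1545 = 1194298.26846 KRW
1194298.26846 KRW × 0.00082774 = 988.5684487350804 SGD

988.57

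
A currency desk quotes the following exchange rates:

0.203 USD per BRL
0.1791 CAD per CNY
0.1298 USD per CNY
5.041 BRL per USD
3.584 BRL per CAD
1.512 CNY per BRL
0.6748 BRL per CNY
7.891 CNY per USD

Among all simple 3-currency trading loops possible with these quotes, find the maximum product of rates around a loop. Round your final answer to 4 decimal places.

BRL→USD→CNY→BRL: 0.203 × 7.891 × 0.6748 = 1.08094
BRL→CNY→USD→BRL: 1.512 × 0.1298 × 5.041 = 0.98933
BRL→CNY→CAD→BRL: 1.512 × 0.1791 × 3.584 = 0.97054
Maximum is BRL→USD→CNY→BRL at 1.0809; arbitrage exists.

1.0809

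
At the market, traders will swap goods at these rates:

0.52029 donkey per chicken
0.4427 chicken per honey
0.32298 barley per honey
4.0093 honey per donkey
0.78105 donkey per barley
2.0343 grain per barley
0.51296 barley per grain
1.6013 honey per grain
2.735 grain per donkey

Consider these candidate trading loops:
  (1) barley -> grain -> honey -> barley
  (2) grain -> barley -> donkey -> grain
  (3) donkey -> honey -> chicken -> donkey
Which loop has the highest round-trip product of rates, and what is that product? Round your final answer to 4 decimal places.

(1) 2.0343 × 1.6013 × 0.32298 = 1.05212
(2) 0.51296 × 0.78105 × 2.735 = 1.09577
(3) 4.0093 × 0.4427 × 0.52029 = 0.92347
Highest is cycle (2) at 1.0958 (>1, arbitrage).

1.0958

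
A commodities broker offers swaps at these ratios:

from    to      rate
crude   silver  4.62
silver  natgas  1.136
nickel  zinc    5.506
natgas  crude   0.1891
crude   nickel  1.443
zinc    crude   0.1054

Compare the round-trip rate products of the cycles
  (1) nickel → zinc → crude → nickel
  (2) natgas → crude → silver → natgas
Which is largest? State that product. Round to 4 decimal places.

0.9925

(1) 5.506 × 0.1054 × 1.443 = 0.83742
(2) 0.1891 × 4.62 × 1.136 = 0.99246
Highest is cycle (2) at 0.9925 (≤1, no arbitrage).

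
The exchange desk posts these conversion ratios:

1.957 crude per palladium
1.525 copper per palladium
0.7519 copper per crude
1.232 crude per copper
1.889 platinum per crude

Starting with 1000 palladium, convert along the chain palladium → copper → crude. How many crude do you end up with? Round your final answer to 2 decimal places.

1000 palladium × 1.525 = 1525 copper
1525 copper × 1.232 = 1878.8 crude

1878.80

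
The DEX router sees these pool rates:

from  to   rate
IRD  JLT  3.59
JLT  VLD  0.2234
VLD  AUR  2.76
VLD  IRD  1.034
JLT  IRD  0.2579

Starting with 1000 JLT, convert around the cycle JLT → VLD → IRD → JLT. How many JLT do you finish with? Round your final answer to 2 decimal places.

1000 JLT × 0.2234 = 223.4 VLD
223.4 VLD × 1.034 = 230.9956 IRD
230.9956 IRD × 3.59 = 829.274204 JLT

829.27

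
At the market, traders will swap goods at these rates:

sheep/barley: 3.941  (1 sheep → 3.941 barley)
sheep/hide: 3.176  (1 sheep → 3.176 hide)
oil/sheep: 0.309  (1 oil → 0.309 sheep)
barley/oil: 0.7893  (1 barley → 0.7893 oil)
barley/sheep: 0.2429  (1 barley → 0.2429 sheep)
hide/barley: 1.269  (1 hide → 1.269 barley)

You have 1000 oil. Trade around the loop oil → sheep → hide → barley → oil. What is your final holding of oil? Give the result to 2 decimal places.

982.98

1000 oil × 0.309 = 309 sheep
309 sheep × 3.176 = 981.384 hide
981.384 hide × 1.269 = 1245.376296 barley
1245.376296 barley × 0.7893 = 982.9755104328 oil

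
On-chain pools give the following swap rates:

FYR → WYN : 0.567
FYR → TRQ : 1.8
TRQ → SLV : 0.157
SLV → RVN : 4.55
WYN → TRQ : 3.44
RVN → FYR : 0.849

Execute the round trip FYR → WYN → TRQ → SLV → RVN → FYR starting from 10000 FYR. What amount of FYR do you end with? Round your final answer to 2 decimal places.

10000 FYR × 0.567 = 5670 WYN
5670 WYN × 3.44 = 19504.8 TRQ
19504.8 TRQ × 0.157 = 3062.2536 SLV
3062.2536 SLV × 4.55 = 13933.25388 RVN
13933.25388 RVN × 0.849 = 11829.33254412 FYR

11829.33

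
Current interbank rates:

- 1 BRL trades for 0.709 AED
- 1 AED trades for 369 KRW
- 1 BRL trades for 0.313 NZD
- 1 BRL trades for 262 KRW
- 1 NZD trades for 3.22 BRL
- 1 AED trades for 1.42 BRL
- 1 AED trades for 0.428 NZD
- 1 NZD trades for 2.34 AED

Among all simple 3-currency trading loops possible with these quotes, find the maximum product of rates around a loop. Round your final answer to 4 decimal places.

BRL→NZD→AED→BRL: 0.313 × 2.34 × 1.42 = 1.04004
BRL→AED→NZD→BRL: 0.709 × 0.428 × 3.22 = 0.97712
Maximum is BRL→NZD→AED→BRL at 1.0400; arbitrage exists.

1.0400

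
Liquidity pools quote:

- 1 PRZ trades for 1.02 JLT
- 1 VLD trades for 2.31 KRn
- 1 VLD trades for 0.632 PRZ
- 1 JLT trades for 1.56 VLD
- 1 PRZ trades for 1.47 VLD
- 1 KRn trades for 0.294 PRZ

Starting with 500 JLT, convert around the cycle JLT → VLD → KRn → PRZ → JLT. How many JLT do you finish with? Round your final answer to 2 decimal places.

540.32

500 JLT × 1.56 = 780 VLD
780 VLD × 2.31 = 1801.8 KRn
1801.8 KRn × 0.294 = 529.7292 PRZ
529.7292 PRZ × 1.02 = 540.323784 JLT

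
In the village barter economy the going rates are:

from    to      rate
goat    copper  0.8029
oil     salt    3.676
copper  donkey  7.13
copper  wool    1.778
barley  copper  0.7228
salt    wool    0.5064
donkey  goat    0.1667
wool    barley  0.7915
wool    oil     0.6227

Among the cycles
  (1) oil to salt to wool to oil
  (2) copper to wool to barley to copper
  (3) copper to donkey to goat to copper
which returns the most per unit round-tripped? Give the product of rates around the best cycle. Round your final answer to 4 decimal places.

(1) 3.676 × 0.5064 × 0.6227 = 1.15917
(2) 1.778 × 0.7915 × 0.7228 = 1.01719
(3) 7.13 × 0.1667 × 0.8029 = 0.95430
Highest is cycle (1) at 1.1592 (>1, arbitrage).

1.1592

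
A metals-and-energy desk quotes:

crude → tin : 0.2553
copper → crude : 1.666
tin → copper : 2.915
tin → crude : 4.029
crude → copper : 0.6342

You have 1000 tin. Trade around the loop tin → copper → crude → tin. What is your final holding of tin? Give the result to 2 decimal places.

1239.84

1000 tin × 2.915 = 2915 copper
2915 copper × 1.666 = 4856.39 crude
4856.39 crude × 0.2553 = 1239.836367 tin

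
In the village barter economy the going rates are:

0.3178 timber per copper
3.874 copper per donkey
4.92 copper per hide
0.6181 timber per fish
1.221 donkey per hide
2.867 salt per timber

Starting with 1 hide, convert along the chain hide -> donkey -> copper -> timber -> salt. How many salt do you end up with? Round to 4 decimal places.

4.3098

1 hide × 1.221 = 1.221 donkey
1.221 donkey × 3.874 = 4.730154 copper
4.730154 copper × 0.3178 = 1.5032429412 timber
1.5032429412 timber × 2.867 = 4.3097975124204 salt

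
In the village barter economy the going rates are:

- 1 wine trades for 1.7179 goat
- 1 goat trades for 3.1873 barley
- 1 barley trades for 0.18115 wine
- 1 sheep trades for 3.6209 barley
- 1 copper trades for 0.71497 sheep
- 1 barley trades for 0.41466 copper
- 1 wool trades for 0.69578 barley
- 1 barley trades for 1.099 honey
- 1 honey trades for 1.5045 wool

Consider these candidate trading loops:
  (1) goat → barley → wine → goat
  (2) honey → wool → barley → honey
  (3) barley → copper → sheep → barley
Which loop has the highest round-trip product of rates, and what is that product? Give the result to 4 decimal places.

(1) 3.1873 × 0.18115 × 1.7179 = 0.99188
(2) 1.5045 × 0.69578 × 1.099 = 1.15043
(3) 0.41466 × 0.71497 × 3.6209 = 1.07349
Highest is cycle (2) at 1.1504 (>1, arbitrage).

1.1504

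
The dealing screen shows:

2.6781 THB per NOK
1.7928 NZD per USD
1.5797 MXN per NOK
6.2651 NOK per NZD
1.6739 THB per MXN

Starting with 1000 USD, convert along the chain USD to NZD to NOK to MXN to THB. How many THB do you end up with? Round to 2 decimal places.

29700.51

1000 USD × 1.7928 = 1792.8 NZD
1792.8 NZD × 6.2651 = 11232.07128 NOK
11232.07128 NOK × 1.5797 = 17743.303001016 MXN
17743.303001016 MXN × 1.6739 = 29700.5148934006824 THB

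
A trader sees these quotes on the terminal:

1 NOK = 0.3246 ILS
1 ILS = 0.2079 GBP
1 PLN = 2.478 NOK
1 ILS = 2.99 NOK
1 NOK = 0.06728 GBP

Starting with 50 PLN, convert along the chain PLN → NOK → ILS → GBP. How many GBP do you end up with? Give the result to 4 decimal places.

50 PLN × 2.478 = 123.9 NOK
123.9 NOK × 0.3246 = 40.21794 ILS
40.21794 ILS × 0.2079 = 8.361309726 GBP

8.3613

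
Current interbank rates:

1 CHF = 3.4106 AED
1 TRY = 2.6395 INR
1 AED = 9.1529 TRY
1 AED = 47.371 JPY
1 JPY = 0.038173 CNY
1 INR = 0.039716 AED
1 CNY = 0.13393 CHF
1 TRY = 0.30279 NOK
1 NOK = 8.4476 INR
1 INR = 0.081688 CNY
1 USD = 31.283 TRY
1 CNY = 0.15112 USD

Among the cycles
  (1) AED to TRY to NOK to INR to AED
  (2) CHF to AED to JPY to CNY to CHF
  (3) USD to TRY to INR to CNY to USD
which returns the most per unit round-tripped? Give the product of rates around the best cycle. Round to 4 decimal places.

(1) 9.1529 × 0.30279 × 8.4476 × 0.039716 = 0.92982
(2) 3.4106 × 47.371 × 0.038173 × 0.13393 = 0.82600
(3) 31.283 × 2.6395 × 0.081688 × 0.15112 = 1.01932
Highest is cycle (3) at 1.0193 (>1, arbitrage).

1.0193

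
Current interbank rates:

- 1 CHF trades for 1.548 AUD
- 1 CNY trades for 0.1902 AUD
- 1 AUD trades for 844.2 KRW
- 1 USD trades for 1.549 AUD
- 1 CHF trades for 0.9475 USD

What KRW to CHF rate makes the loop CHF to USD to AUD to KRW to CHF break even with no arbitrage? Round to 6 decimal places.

Known legs of the cycle: 0.9475 × 1.549 × 844.2 = 1239.0133455
For no arbitrage the full-cycle product must be 1, so the missing rate is 1 / 1239.0133455 ≈ 0.00080709.

0.000807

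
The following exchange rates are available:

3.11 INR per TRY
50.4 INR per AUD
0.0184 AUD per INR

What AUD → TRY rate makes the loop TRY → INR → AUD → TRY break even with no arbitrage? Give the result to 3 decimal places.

Known legs of the cycle: 3.11 × 0.0184 = 0.057224
For no arbitrage the full-cycle product must be 1, so the missing rate is 1 / 0.057224 ≈ 17.47519.

17.475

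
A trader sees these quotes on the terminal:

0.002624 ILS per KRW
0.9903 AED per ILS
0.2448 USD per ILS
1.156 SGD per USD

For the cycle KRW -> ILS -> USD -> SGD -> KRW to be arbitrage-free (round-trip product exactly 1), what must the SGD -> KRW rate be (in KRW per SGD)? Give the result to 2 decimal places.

Known legs of the cycle: 0.002624 × 0.2448 × 1.156 = 0.0007425626112
For no arbitrage the full-cycle product must be 1, so the missing rate is 1 / 0.0007425626112 ≈ 1346.6878.

1346.69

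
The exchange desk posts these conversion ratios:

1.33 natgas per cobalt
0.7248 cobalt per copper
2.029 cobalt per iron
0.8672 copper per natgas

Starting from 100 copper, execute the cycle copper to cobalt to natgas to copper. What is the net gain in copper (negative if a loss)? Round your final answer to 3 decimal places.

100 copper × 0.7248 = 72.48 cobalt
72.48 cobalt × 1.33 = 96.3984 natgas
96.3984 natgas × 0.8672 = 83.59669248 copper
Net change: 83.59669248 − 100 = -16.40330752 copper

-16.403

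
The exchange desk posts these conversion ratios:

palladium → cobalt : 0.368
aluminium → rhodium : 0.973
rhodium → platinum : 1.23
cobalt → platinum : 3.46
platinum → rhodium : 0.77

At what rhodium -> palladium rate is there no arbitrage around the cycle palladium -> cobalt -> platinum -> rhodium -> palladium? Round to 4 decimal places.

1.0200

Known legs of the cycle: 0.368 × 3.46 × 0.77 = 0.9804256
For no arbitrage the full-cycle product must be 1, so the missing rate is 1 / 0.9804256 ≈ 1.019965.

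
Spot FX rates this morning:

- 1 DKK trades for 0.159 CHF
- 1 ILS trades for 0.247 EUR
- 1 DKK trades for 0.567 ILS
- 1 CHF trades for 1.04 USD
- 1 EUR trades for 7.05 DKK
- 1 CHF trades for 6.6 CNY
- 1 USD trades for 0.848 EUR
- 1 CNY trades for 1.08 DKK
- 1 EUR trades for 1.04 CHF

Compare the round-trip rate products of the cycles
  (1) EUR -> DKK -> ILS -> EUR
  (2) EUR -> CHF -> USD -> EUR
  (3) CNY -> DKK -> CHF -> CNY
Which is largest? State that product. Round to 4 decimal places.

(1) 7.05 × 0.567 × 0.247 = 0.98735
(2) 1.04 × 1.04 × 0.848 = 0.91720
(3) 1.08 × 0.159 × 6.6 = 1.13335
Highest is cycle (3) at 1.1334 (>1, arbitrage).

1.1334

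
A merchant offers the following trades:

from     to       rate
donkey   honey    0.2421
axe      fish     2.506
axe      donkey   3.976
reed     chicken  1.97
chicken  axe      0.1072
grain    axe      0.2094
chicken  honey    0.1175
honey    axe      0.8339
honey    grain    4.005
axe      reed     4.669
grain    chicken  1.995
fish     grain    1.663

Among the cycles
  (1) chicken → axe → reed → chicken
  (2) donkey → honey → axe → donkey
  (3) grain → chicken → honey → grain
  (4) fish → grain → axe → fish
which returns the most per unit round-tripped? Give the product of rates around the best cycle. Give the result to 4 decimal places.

(1) 0.1072 × 4.669 × 1.97 = 0.98602
(2) 0.2421 × 0.8339 × 3.976 = 0.80270
(3) 1.995 × 0.1175 × 4.005 = 0.93882
(4) 1.663 × 0.2094 × 2.506 = 0.87267
Highest is cycle (1) at 0.9860 (≤1, no arbitrage).

0.9860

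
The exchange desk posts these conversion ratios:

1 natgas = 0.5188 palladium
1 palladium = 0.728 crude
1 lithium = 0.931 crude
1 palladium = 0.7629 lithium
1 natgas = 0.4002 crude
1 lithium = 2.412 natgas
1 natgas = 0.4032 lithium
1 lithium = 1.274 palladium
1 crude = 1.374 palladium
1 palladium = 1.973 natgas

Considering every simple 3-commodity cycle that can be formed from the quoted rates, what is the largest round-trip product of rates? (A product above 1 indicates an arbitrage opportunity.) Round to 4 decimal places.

1.0849

natgas→crude→palladium→natgas: 0.4002 × 1.374 × 1.973 = 1.08490
natgas→lithium→palladium→natgas: 0.4032 × 1.274 × 1.973 = 1.01348
crude→palladium→lithium→crude: 1.374 × 0.7629 × 0.931 = 0.97590
natgas→palladium→lithium→natgas: 0.5188 × 0.7629 × 2.412 = 0.95465
Maximum is natgas→crude→palladium→natgas at 1.0849; arbitrage exists.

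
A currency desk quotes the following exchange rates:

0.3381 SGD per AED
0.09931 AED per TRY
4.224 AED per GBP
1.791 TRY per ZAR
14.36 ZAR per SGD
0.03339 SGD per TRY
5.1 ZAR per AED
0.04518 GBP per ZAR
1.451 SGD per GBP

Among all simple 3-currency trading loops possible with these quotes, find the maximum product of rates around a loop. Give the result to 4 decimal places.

0.9733

GBP→AED→ZAR→GBP: 4.224 × 5.1 × 0.04518 = 0.97329
GBP→SGD→ZAR→GBP: 1.451 × 14.36 × 0.04518 = 0.94139
TRY→AED→ZAR→TRY: 0.09931 × 5.1 × 1.791 = 0.90711
TRY→SGD→ZAR→TRY: 0.03339 × 14.36 × 1.791 = 0.85875
Maximum is GBP→AED→ZAR→GBP at 0.9733; no arbitrage — every cycle loses value.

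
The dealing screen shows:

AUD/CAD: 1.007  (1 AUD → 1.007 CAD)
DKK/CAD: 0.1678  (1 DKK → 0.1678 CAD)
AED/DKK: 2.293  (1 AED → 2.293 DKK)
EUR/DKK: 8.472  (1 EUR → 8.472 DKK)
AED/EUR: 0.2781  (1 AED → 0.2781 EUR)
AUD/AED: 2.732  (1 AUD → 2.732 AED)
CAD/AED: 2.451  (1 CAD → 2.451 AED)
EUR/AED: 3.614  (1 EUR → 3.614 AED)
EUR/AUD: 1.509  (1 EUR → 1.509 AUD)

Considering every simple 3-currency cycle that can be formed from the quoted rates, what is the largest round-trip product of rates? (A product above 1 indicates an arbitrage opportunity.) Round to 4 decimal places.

1.1465

EUR→AUD→AED→EUR: 1.509 × 2.732 × 0.2781 = 1.14649
CAD→AED→DKK→CAD: 2.451 × 2.293 × 0.1678 = 0.94306
Maximum is EUR→AUD→AED→EUR at 1.1465; arbitrage exists.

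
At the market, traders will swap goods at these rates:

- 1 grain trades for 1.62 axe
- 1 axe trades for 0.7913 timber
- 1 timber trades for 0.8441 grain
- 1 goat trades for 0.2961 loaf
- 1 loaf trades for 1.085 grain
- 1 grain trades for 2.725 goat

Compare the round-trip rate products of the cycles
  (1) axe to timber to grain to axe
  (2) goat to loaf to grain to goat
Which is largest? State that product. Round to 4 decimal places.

(1) 0.7913 × 0.8441 × 1.62 = 1.08206
(2) 0.2961 × 1.085 × 2.725 = 0.87546
Highest is cycle (1) at 1.0821 (>1, arbitrage).

1.0821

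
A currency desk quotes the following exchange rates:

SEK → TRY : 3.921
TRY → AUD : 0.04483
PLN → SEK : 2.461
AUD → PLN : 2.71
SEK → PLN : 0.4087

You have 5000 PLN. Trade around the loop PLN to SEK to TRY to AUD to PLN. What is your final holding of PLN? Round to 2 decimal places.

5000 PLN × 2.461 = 12305 SEK
12305 SEK × 3.921 = 48247.905 TRY
48247.905 TRY × 0.04483 = 2162.95358115 AUD
2162.95358115 AUD × 2.71 = 5861.6042049165 PLN

5861.60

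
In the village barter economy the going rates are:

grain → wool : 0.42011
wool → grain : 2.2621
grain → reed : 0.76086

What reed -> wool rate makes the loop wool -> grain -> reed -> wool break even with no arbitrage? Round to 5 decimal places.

0.58101

Known legs of the cycle: 2.2621 × 0.76086 = 1.721141406
For no arbitrage the full-cycle product must be 1, so the missing rate is 1 / 1.721141406 ≈ 0.5810098.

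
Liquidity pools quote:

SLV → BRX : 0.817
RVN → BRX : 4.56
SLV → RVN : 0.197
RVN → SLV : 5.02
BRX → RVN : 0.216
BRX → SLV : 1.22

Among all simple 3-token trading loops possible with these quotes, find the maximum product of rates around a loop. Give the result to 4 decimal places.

1.0960

BRX→SLV→RVN→BRX: 1.22 × 0.197 × 4.56 = 1.09595
BRX→RVN→SLV→BRX: 0.216 × 5.02 × 0.817 = 0.88589
Maximum is BRX→SLV→RVN→BRX at 1.0960; arbitrage exists.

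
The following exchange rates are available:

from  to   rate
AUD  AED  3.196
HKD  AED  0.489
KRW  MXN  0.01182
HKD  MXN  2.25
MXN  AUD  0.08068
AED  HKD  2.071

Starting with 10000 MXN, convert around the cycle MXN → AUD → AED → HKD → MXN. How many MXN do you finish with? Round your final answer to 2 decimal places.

10000 MXN × 0.08068 = 806.8 AUD
806.8 AUD × 3.196 = 2578.5328 AED
2578.5328 AED × 2.071 = 5340.1414288 HKD
5340.1414288 HKD × 2.25 = 12015.3182148 MXN

12015.32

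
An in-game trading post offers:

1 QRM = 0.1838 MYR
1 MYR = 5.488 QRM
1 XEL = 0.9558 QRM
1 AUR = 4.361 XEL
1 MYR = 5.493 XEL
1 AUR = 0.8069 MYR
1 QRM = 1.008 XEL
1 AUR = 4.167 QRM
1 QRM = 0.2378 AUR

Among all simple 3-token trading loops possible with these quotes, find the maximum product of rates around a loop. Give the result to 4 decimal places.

1.0530

QRM→AUR→MYR→QRM: 0.2378 × 0.8069 × 5.488 = 1.05304
QRM→AUR→XEL→QRM: 0.2378 × 4.361 × 0.9558 = 0.99121
QRM→MYR→XEL→QRM: 0.1838 × 5.493 × 0.9558 = 0.96499
Maximum is QRM→AUR→MYR→QRM at 1.0530; arbitrage exists.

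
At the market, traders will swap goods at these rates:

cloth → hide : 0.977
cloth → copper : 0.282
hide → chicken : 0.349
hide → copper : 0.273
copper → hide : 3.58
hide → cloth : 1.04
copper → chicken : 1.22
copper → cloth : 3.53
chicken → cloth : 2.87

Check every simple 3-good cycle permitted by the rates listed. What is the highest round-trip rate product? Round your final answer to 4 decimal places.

1.0499

copper→hide→cloth→copper: 3.58 × 1.04 × 0.282 = 1.04994
copper→chicken→cloth→copper: 1.22 × 2.87 × 0.282 = 0.98739
cloth→hide→chicken→cloth: 0.977 × 0.349 × 2.87 = 0.97859
copper→cloth→hide→copper: 3.53 × 0.977 × 0.273 = 0.94153
Maximum is copper→hide→cloth→copper at 1.0499; arbitrage exists.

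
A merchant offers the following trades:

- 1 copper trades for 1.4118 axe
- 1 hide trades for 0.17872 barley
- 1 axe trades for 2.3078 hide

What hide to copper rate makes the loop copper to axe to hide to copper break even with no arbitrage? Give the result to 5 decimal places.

Known legs of the cycle: 1.4118 × 2.3078 = 3.25815204
For no arbitrage the full-cycle product must be 1, so the missing rate is 1 / 3.25815204 ≈ 0.3069224.

0.30692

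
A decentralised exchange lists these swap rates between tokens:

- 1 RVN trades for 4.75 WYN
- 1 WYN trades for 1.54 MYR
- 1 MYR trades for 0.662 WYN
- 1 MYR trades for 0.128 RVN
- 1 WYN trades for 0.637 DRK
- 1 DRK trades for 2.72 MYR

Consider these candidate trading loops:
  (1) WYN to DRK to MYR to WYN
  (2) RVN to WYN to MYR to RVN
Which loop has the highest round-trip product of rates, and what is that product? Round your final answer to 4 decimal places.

1.1470

(1) 0.637 × 2.72 × 0.662 = 1.14701
(2) 4.75 × 1.54 × 0.128 = 0.93632
Highest is cycle (1) at 1.1470 (>1, arbitrage).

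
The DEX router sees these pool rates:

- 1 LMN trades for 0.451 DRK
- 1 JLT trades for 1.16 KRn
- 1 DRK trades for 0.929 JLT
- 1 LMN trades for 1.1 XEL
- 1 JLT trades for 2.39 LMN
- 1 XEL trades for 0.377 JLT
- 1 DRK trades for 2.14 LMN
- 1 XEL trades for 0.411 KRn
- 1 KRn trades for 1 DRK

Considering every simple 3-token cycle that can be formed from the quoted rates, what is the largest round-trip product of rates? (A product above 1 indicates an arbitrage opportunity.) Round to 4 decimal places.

1.0776

KRn→DRK→JLT→KRn: 1 × 0.929 × 1.16 = 1.07764
DRK→JLT→LMN→DRK: 0.929 × 2.39 × 0.451 = 1.00136
XEL→JLT→LMN→XEL: 0.377 × 2.39 × 1.1 = 0.99113
Maximum is KRn→DRK→JLT→KRn at 1.0776; arbitrage exists.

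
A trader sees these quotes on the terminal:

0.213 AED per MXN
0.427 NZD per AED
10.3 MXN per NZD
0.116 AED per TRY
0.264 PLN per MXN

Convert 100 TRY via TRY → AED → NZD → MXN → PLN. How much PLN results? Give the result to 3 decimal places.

13.469

100 TRY × 0.116 = 11.6 AED
11.6 AED × 0.427 = 4.9532 NZD
4.9532 NZD × 10.3 = 51.01796 MXN
51.01796 MXN × 0.264 = 13.46874144 PLN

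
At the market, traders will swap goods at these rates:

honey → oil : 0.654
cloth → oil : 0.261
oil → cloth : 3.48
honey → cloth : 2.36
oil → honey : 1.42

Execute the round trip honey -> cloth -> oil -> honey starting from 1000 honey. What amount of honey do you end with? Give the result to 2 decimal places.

1000 honey × 2.36 = 2360 cloth
2360 cloth × 0.261 = 615.96 oil
615.96 oil × 1.42 = 874.6632 honey

874.66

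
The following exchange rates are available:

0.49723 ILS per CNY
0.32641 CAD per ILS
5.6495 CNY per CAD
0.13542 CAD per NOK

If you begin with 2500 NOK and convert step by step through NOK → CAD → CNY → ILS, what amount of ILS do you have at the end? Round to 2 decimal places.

2500 NOK × 0.13542 = 338.55 CAD
338.55 CAD × 5.6495 = 1912.638225 CNY
1912.638225 CNY × 0.49723 = 951.02110461675 ILS

951.02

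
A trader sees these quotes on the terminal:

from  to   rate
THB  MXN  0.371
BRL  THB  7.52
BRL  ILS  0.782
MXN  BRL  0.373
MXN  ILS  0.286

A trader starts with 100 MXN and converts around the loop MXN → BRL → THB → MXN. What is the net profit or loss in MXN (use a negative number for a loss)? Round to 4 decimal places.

100 MXN × 0.373 = 37.3 BRL
37.3 BRL × 7.52 = 280.496 THB
280.496 THB × 0.371 = 104.064016 MXN
Net change: 104.064016 − 100 = 4.064016 MXN

4.0640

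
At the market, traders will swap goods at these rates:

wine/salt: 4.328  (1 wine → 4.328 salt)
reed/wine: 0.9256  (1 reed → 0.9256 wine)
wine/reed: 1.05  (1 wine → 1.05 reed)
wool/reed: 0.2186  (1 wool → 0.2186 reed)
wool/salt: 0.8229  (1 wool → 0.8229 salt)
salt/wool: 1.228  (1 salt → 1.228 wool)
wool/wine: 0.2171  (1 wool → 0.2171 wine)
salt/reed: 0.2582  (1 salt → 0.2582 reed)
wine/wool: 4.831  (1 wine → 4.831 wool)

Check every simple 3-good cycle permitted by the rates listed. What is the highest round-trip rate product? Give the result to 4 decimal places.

salt→wool→wine→salt: 1.228 × 0.2171 × 4.328 = 1.15384
salt→reed→wine→salt: 0.2582 × 0.9256 × 4.328 = 1.03435
wool→reed→wine→wool: 0.2186 × 0.9256 × 4.831 = 0.97749
Maximum is salt→wool→wine→salt at 1.1538; arbitrage exists.

1.1538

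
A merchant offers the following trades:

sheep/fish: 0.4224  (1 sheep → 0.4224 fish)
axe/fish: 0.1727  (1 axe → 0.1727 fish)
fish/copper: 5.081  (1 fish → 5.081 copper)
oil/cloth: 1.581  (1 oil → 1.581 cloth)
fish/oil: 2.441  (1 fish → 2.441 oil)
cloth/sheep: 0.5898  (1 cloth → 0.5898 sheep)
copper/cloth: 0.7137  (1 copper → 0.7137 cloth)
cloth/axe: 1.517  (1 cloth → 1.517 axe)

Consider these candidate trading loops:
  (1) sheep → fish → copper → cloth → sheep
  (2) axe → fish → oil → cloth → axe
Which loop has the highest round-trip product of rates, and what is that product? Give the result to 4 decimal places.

1.0111

(1) 0.4224 × 5.081 × 0.7137 × 0.5898 = 0.90343
(2) 0.1727 × 2.441 × 1.581 × 1.517 = 1.01106
Highest is cycle (2) at 1.0111 (>1, arbitrage).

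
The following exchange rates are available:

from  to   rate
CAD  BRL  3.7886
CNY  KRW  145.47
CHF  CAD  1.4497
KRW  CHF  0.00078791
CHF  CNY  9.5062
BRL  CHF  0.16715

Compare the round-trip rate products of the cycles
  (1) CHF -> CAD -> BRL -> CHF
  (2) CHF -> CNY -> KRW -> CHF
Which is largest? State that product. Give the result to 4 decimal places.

(1) 1.4497 × 3.7886 × 0.16715 = 0.91804
(2) 9.5062 × 145.47 × 0.00078791 = 1.08957
Highest is cycle (2) at 1.0896 (>1, arbitrage).

1.0896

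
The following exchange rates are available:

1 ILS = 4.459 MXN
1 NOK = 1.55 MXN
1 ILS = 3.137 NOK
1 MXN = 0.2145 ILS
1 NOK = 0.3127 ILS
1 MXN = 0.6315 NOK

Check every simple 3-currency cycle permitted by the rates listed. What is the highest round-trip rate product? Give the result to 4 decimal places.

1.0430

MXN→ILS→NOK→MXN: 0.2145 × 3.137 × 1.55 = 1.04297
MXN→NOK→ILS→MXN: 0.6315 × 0.3127 × 4.459 = 0.88052
Maximum is MXN→ILS→NOK→MXN at 1.0430; arbitrage exists.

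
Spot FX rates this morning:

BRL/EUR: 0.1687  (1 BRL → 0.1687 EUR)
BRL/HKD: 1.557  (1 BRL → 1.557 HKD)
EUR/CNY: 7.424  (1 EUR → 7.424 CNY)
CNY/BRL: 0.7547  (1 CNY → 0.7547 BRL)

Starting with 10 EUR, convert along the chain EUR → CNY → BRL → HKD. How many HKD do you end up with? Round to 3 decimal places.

87.237

10 EUR × 7.424 = 74.24 CNY
74.24 CNY × 0.7547 = 56.028928 BRL
56.028928 BRL × 1.557 = 87.237040896 HKD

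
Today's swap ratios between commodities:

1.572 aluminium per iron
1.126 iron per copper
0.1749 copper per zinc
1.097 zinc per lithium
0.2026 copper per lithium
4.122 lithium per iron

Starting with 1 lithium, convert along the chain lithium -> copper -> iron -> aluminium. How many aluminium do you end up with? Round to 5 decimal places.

0.35862

1 lithium × 0.2026 = 0.2026 copper
0.2026 copper × 1.126 = 0.2281276 iron
0.2281276 iron × 1.572 = 0.3586165872 aluminium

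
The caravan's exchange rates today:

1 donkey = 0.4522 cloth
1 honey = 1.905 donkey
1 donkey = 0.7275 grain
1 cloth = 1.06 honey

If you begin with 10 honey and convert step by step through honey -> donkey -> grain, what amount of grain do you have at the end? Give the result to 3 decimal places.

13.859

10 honey × 1.905 = 19.05 donkey
19.05 donkey × 0.7275 = 13.858875 grain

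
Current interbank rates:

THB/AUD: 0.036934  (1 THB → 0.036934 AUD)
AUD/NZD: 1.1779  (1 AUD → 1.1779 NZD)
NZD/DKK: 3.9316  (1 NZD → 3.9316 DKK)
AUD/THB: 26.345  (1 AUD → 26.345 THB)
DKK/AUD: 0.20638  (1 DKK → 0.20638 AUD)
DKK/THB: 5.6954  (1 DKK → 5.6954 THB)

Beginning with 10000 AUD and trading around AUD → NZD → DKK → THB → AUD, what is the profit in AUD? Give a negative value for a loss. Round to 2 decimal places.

-258.44

10000 AUD × 1.1779 = 11779 NZD
11779 NZD × 3.9316 = 46310.3164 DKK
46310.3164 DKK × 5.6954 = 263755.77602456 THB
263755.77602456 THB × 0.036934 = 9741.55583169109904 AUD
Net change: 9741.55583169109904 − 10000 = -258.44416830890096 AUD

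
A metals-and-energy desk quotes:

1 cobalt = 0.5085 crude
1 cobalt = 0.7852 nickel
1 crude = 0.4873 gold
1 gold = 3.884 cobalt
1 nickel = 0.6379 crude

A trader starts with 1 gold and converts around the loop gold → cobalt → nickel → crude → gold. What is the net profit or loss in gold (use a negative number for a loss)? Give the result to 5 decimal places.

-0.05200

1 gold × 3.884 = 3.884 cobalt
3.884 cobalt × 0.7852 = 3.0497168 nickel
3.0497168 nickel × 0.6379 = 1.94541434672 crude
1.94541434672 crude × 0.4873 = 0.948000411156656 gold
Net change: 0.948000411156656 − 1 = -0.051999588843344 gold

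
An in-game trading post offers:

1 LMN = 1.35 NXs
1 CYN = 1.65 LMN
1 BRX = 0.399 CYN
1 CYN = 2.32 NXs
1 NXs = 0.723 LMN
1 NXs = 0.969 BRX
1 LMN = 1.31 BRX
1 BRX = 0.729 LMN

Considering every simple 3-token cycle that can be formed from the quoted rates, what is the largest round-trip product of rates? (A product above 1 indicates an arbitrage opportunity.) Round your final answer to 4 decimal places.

NXs→BRX→LMN→NXs: 0.969 × 0.729 × 1.35 = 0.95364
NXs→BRX→CYN→NXs: 0.969 × 0.399 × 2.32 = 0.89698
BRX→CYN→LMN→BRX: 0.399 × 1.65 × 1.31 = 0.86244
Maximum is NXs→BRX→LMN→NXs at 0.9536; no arbitrage — every cycle loses value.

0.9536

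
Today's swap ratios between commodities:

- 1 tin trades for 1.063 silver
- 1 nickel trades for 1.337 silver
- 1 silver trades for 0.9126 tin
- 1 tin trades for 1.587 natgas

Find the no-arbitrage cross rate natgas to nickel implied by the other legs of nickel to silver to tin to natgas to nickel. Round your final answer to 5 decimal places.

Known legs of the cycle: 1.337 × 0.9126 × 1.587 = 1.9363720194
For no arbitrage the full-cycle product must be 1, so the missing rate is 1 / 1.9363720194 ≈ 0.5164297.

0.51643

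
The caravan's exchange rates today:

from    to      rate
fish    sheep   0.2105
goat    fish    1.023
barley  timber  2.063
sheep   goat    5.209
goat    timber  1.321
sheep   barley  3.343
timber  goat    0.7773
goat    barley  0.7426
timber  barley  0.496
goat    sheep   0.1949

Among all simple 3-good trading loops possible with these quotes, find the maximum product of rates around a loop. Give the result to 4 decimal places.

timber→goat→barley→timber: 0.7773 × 0.7426 × 2.063 = 1.19081
sheep→goat→fish→sheep: 5.209 × 1.023 × 0.2105 = 1.12171
Maximum is timber→goat→barley→timber at 1.1908; arbitrage exists.

1.1908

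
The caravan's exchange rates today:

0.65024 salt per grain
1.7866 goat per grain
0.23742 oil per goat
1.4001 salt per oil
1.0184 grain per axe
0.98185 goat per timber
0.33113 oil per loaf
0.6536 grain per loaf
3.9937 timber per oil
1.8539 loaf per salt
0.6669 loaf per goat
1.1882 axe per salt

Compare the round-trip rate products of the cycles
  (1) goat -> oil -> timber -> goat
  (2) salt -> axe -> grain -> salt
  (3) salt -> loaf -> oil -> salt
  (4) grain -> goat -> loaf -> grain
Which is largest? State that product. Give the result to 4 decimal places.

(1) 0.23742 × 3.9937 × 0.98185 = 0.93097
(2) 1.1882 × 1.0184 × 0.65024 = 0.78683
(3) 1.8539 × 0.33113 × 1.4001 = 0.85950
(4) 1.7866 × 0.6669 × 0.6536 = 0.77875
Highest is cycle (1) at 0.9310 (≤1, no arbitrage).

0.9310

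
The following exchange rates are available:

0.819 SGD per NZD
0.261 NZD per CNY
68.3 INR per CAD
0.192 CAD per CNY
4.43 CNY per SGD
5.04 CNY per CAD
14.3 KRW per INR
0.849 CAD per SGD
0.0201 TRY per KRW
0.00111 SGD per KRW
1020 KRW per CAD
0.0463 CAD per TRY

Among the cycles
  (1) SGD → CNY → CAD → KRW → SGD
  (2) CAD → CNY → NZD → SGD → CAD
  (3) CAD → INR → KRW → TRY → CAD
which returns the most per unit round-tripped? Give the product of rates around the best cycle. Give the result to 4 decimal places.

0.9630

(1) 4.43 × 0.192 × 1020 × 0.00111 = 0.96300
(2) 5.04 × 0.261 × 0.819 × 0.849 = 0.91467
(3) 68.3 × 14.3 × 0.0201 × 0.0463 = 0.90894
Highest is cycle (1) at 0.9630 (≤1, no arbitrage).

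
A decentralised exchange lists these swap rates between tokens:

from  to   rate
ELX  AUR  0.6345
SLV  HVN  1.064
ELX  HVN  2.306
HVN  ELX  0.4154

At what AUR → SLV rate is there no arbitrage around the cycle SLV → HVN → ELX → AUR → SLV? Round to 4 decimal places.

3.5658

Known legs of the cycle: 1.064 × 0.4154 × 0.6345 = 0.2804398632
For no arbitrage the full-cycle product must be 1, so the missing rate is 1 / 0.2804398632 ≈ 3.565827.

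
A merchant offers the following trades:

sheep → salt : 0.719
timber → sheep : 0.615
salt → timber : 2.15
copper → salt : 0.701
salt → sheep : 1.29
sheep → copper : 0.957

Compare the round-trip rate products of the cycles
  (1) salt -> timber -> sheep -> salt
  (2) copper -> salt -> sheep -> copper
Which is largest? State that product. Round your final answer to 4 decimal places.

0.9507

(1) 2.15 × 0.615 × 0.719 = 0.95070
(2) 0.701 × 1.29 × 0.957 = 0.86541
Highest is cycle (1) at 0.9507 (≤1, no arbitrage).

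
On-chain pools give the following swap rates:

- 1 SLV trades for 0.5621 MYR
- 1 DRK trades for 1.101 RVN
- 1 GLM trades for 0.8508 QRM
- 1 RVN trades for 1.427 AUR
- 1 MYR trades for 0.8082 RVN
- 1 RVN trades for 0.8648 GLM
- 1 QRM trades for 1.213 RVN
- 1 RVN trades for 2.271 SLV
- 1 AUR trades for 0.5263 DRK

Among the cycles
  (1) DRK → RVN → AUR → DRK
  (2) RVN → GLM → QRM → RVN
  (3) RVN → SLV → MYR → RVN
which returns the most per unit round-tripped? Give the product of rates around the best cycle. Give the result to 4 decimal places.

(1) 1.101 × 1.427 × 0.5263 = 0.82688
(2) 0.8648 × 0.8508 × 1.213 = 0.89249
(3) 2.271 × 0.5621 × 0.8082 = 1.03169
Highest is cycle (3) at 1.0317 (>1, arbitrage).

1.0317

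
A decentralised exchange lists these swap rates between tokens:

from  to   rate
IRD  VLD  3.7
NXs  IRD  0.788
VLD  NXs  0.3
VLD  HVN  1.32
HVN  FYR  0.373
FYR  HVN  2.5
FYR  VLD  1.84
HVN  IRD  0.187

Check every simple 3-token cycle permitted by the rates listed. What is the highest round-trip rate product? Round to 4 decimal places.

0.9133

HVN→IRD→VLD→HVN: 0.187 × 3.7 × 1.32 = 0.91331
FYR→VLD→HVN→FYR: 1.84 × 1.32 × 0.373 = 0.90594
NXs→IRD→VLD→NXs: 0.788 × 3.7 × 0.3 = 0.87468
Maximum is HVN→IRD→VLD→HVN at 0.9133; no arbitrage — every cycle loses value.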